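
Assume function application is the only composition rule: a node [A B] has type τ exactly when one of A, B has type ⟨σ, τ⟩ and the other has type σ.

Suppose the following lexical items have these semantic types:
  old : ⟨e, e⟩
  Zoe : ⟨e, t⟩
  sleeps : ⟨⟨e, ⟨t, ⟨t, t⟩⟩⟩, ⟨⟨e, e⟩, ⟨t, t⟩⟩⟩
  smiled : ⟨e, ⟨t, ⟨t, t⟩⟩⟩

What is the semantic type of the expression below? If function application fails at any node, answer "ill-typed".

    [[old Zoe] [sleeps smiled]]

ill-typed

[old Zoe]: ⟨e, e⟩ and ⟨e, t⟩ cannot combine by function application — type clash.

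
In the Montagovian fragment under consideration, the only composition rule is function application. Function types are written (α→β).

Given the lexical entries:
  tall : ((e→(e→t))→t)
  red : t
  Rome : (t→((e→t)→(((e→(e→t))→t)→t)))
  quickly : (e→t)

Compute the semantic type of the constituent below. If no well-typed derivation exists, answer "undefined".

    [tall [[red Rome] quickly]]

t

[red Rome]: (t→((e→t)→(((e→(e→t))→t)→t))) applied to t yields ((e→t)→(((e→(e→t))→t)→t)).
[[red Rome] quickly]: ((e→t)→(((e→(e→t))→t)→t)) applied to (e→t) yields (((e→(e→t))→t)→t).
[tall [[red Rome] quickly]]: (((e→(e→t))→t)→t) applied to ((e→(e→t))→t) yields t.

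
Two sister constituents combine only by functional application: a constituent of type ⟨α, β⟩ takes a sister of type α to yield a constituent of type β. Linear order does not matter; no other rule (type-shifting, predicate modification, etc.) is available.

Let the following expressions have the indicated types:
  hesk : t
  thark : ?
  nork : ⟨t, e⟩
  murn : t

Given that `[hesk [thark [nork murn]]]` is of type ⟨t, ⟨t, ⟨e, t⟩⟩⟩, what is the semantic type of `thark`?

At [hesk [thark [nork murn]]] (required: ⟨t, ⟨t, ⟨e, t⟩⟩⟩): hesk is t, which is not a function with range ⟨t, ⟨t, ⟨e, t⟩⟩⟩; hence [thark [nork murn]] is the functor — type ⟨t, ⟨t, ⟨t, ⟨e, t⟩⟩⟩⟩.
At [thark [nork murn]] (required: ⟨t, ⟨t, ⟨t, ⟨e, t⟩⟩⟩⟩): [nork murn] is e, which is not a function with range ⟨t, ⟨t, ⟨t, ⟨e, t⟩⟩⟩⟩; hence thark is the functor — type ⟨e, ⟨t, ⟨t, ⟨t, ⟨e, t⟩⟩⟩⟩⟩.

⟨e, ⟨t, ⟨t, ⟨t, ⟨e, t⟩⟩⟩⟩⟩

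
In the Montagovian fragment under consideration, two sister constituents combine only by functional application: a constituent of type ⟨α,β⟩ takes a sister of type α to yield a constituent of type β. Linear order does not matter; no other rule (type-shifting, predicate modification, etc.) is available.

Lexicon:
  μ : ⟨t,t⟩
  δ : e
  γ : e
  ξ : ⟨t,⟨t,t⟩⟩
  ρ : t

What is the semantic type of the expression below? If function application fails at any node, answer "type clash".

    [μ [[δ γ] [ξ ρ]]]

[δ γ]: e with e — neither is a function whose domain matches the other; composition fails here.

type clash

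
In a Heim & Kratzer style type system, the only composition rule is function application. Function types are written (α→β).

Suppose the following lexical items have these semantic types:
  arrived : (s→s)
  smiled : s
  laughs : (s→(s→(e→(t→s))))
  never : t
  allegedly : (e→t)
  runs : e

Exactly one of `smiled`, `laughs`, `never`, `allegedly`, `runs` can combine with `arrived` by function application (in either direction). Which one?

smiled

smiled — combines: arrived : (s→s) takes smiled : s as argument, giving s.
laughs : (s→(s→(e→(t→s)))) — no; arrived wants s, and laughs wants s.
never : t — no; arrived wants s, and never wants nothing (atomic).
allegedly : (e→t) — no; arrived wants s, and allegedly wants e.
runs : e — no; arrived wants s, and runs wants nothing (atomic).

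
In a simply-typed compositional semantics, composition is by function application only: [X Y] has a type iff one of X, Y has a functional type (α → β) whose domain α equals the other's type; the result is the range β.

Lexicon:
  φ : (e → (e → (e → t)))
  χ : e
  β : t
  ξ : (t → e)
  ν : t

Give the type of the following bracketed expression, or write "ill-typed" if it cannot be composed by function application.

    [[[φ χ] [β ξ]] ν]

[φ χ] — φ of type (e → (e → (e → t))) combines with χ of type e: type (e → (e → t)).
[β ξ] — ξ of type (t → e) combines with β of type t: type e.
[[φ χ] [β ξ]] — [φ χ] of type (e → (e → t)) combines with [β ξ] of type e: type (e → t).
[[[φ χ] [β ξ]] ν]: (e → t) and t cannot combine by function application — type clash.

ill-typed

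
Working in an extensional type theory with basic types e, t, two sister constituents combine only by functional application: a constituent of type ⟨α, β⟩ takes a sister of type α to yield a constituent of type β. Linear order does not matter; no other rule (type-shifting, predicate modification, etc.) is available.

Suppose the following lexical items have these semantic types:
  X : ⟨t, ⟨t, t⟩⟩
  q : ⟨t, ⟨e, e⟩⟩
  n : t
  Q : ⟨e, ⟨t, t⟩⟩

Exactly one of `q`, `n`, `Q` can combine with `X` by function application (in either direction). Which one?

n

q : ⟨t, ⟨e, e⟩⟩ — neither side's domain matches the other.
n — combines: X : ⟨t, ⟨t, t⟩⟩ takes n : t as argument, giving ⟨t, t⟩.
Q : ⟨e, ⟨t, t⟩⟩ — neither side's domain matches the other.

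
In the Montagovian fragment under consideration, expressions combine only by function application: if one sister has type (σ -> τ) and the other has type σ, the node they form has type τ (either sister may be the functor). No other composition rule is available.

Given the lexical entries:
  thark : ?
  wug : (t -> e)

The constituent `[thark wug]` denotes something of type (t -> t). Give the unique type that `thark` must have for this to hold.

[thark wug] is required to be (t -> t). wug : (t -> e) cannot yield (t -> t) as functor, so thark : ((t -> e) -> (t -> t)).

((t -> e) -> (t -> t))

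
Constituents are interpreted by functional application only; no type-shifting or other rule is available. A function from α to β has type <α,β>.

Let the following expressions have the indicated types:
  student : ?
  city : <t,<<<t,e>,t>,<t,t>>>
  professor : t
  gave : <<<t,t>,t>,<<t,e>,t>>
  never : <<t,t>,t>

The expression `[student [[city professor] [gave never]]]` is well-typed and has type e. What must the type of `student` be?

<<t,t>,e>

For [student [[city professor] [gave never]]] to have type e with [[city professor] [gave never]] of type <t,t>, student must be the function: student : <<t,t>,e>.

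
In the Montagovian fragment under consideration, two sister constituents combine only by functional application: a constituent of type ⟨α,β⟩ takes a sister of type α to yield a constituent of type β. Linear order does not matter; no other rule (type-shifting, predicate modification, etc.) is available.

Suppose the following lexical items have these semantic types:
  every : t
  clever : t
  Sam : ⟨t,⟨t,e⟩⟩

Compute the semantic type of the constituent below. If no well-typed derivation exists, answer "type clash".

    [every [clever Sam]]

At [clever Sam], Sam : ⟨t,⟨t,e⟩⟩ takes clever : t, giving ⟨t,e⟩.
At [every [clever Sam]], [clever Sam] : ⟨t,e⟩ takes every : t, giving e.

e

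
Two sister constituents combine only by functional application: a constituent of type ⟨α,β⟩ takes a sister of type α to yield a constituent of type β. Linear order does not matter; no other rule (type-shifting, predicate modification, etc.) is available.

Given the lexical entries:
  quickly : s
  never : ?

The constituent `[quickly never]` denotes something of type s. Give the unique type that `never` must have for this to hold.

⟨s,s⟩

[quickly never] must have type s. The sister quickly has type s; that is not a function onto s, so never must be the functor, of type ⟨s,s⟩.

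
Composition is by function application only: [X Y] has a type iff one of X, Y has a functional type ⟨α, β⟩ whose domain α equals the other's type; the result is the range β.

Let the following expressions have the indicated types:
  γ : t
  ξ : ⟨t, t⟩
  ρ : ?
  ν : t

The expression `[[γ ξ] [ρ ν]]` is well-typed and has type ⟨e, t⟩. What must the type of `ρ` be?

⟨t, ⟨t, ⟨e, t⟩⟩⟩

[[γ ξ] [ρ ν]] must have type ⟨e, t⟩. The sister [γ ξ] has type t; that is not a function onto ⟨e, t⟩, so [ρ ν] must be the functor, of type ⟨t, ⟨e, t⟩⟩.
[ρ ν] must have type ⟨t, ⟨e, t⟩⟩. The sister ν has type t; that is not a function onto ⟨t, ⟨e, t⟩⟩, so ρ must be the functor, of type ⟨t, ⟨t, ⟨e, t⟩⟩⟩.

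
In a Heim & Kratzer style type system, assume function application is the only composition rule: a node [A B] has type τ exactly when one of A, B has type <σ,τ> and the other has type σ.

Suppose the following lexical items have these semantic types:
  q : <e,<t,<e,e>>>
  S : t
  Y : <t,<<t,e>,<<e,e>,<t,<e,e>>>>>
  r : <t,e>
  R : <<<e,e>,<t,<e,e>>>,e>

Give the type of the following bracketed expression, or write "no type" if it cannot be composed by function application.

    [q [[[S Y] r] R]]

<t,<e,e>>

[S Y] — Y of type <t,<<t,e>,<<e,e>,<t,<e,e>>>>> combines with S of type t: type <<t,e>,<<e,e>,<t,<e,e>>>>.
[[S Y] r] — [S Y] of type <<t,e>,<<e,e>,<t,<e,e>>>> combines with r of type <t,e>: type <<e,e>,<t,<e,e>>>.
[[[S Y] r] R] — R of type <<<e,e>,<t,<e,e>>>,e> combines with [[S Y] r] of type <<e,e>,<t,<e,e>>>: type e.
[q [[[S Y] r] R]] — q of type <e,<t,<e,e>>> combines with [[[S Y] r] R] of type e: type <t,<e,e>>.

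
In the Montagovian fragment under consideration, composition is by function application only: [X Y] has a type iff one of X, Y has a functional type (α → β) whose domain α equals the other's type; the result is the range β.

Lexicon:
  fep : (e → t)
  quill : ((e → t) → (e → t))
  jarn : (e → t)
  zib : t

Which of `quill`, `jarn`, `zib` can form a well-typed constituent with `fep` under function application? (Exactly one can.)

quill

quill — combines: quill : ((e → t) → (e → t)) takes fep : (e → t) as argument, giving (e → t).
jarn : (e → t) — no; fep wants e, and jarn wants e.
zib : t — no; fep wants e, and zib wants nothing (atomic).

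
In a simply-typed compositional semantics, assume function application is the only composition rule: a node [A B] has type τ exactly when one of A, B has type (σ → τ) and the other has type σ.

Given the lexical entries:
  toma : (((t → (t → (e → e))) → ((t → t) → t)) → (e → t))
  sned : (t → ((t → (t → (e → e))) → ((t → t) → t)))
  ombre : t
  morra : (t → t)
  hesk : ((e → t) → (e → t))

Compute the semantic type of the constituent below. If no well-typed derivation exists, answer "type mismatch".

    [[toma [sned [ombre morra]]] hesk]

At [ombre morra], morra : (t → t) takes ombre : t, giving t.
At [sned [ombre morra]], sned : (t → ((t → (t → (e → e))) → ((t → t) → t))) takes [ombre morra] : t, giving ((t → (t → (e → e))) → ((t → t) → t)).
At [toma [sned [ombre morra]]], toma : (((t → (t → (e → e))) → ((t → t) → t)) → (e → t)) takes [sned [ombre morra]] : ((t → (t → (e → e))) → ((t → t) → t)), giving (e → t).
At [[toma [sned [ombre morra]]] hesk], hesk : ((e → t) → (e → t)) takes [toma [sned [ombre morra]]] : (e → t), giving (e → t).

(e → t)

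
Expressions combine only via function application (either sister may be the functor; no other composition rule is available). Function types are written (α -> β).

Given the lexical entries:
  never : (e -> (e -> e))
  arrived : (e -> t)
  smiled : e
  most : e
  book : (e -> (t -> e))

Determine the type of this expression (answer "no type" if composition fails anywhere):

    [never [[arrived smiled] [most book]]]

(e -> e)

[arrived smiled] — arrived of type (e -> t) combines with smiled of type e: type t.
[most book] — book of type (e -> (t -> e)) combines with most of type e: type (t -> e).
[[arrived smiled] [most book]] — [most book] of type (t -> e) combines with [arrived smiled] of type t: type e.
[never [[arrived smiled] [most book]]] — never of type (e -> (e -> e)) combines with [[arrived smiled] [most book]] of type e: type (e -> e).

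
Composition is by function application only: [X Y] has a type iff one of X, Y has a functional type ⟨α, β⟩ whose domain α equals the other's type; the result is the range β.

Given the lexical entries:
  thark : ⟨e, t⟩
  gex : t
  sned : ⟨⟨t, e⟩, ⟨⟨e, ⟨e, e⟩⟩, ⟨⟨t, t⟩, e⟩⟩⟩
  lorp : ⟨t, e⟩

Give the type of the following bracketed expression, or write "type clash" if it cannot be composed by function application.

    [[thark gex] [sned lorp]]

[thark gex]: ⟨e, t⟩ and t cannot combine by function application — type clash.

type clash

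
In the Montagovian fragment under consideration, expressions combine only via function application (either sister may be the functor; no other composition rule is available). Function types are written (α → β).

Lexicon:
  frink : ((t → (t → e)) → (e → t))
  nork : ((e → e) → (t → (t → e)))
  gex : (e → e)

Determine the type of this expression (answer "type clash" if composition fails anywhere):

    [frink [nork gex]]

(e → t)

At [nork gex], nork : ((e → e) → (t → (t → e))) takes gex : (e → e), giving (t → (t → e)).
At [frink [nork gex]], frink : ((t → (t → e)) → (e → t)) takes [nork gex] : (t → (t → e)), giving (e → t).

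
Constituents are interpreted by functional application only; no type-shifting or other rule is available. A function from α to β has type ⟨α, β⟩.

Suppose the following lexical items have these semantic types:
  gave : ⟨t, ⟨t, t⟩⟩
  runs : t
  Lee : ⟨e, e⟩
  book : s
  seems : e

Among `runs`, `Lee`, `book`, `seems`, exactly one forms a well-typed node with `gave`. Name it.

runs — combines: gave : ⟨t, ⟨t, t⟩⟩ takes runs : t as argument, giving ⟨t, t⟩.
Lee : ⟨e, e⟩ — gave needs t; Lee needs e; neither fits.
book : s — gave needs t; book needs nothing (atomic); neither fits.
seems : e — gave needs t; seems needs nothing (atomic); neither fits.

runs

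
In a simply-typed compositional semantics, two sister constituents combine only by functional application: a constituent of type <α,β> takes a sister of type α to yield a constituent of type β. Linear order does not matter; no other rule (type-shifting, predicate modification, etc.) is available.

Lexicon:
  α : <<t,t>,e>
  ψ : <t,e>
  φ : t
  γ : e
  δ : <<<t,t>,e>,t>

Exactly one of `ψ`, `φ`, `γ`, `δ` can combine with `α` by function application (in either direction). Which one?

ψ : <t,e> — no; α wants <t,t>, and ψ wants t.
φ : t — no; α wants <t,t>, and φ wants nothing (atomic).
γ : e — no; α wants <t,t>, and γ wants nothing (atomic).
δ — combines: δ : <<<t,t>,e>,t> takes α : <<t,t>,e> as argument, giving t.

δ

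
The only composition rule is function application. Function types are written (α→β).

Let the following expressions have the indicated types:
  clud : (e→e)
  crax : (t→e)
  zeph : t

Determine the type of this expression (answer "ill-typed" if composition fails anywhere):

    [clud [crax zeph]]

[crax zeph] — crax of type (t→e) combines with zeph of type t: type e.
[clud [crax zeph]] — clud of type (e→e) combines with [crax zeph] of type e: type e.

e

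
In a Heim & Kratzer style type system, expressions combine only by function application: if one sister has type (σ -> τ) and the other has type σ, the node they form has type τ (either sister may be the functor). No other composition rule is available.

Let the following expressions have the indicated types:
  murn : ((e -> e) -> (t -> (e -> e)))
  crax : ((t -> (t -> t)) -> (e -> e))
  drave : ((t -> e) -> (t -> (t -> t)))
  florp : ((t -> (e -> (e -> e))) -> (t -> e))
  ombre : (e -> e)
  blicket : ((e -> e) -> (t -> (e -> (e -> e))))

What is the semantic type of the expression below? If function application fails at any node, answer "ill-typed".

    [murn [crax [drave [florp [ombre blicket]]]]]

(t -> (e -> e))

[ombre blicket]: blicket is ((e -> e) -> (t -> (e -> (e -> e)))), ombre is (e -> e); result (t -> (e -> (e -> e))).
[florp [ombre blicket]]: florp is ((t -> (e -> (e -> e))) -> (t -> e)), [ombre blicket] is (t -> (e -> (e -> e))); result (t -> e).
[drave [florp [ombre blicket]]]: drave is ((t -> e) -> (t -> (t -> t))), [florp [ombre blicket]] is (t -> e); result (t -> (t -> t)).
[crax [drave [florp [ombre blicket]]]]: crax is ((t -> (t -> t)) -> (e -> e)), [drave [florp [ombre blicket]]] is (t -> (t -> t)); result (e -> e).
[murn [crax [drave [florp [ombre blicket]]]]]: murn is ((e -> e) -> (t -> (e -> e))), [crax [drave [florp [ombre blicket]]]] is (e -> e); result (t -> (e -> e)).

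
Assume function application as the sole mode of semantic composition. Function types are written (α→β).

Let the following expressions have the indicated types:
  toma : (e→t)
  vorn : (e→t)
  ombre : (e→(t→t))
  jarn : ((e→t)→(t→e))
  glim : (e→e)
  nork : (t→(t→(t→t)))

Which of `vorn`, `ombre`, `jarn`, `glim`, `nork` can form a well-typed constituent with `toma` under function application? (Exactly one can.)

jarn

vorn : (e→t) — does not combine with toma.
ombre : (e→(t→t)) — does not combine with toma.
jarn — combines: jarn : ((e→t)→(t→e)) takes toma : (e→t) as argument, giving (t→e).
glim : (e→e) — does not combine with toma.
nork : (t→(t→(t→t))) — does not combine with toma.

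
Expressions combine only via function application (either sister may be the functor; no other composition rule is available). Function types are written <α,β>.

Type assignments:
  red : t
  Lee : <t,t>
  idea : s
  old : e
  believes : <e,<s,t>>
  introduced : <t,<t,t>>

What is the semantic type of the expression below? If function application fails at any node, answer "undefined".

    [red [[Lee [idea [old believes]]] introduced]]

t

[old believes]: <e,<s,t>> applied to e yields <s,t>.
[idea [old believes]]: <s,t> applied to s yields t.
[Lee [idea [old believes]]]: <t,t> applied to t yields t.
[[Lee [idea [old believes]]] introduced]: <t,<t,t>> applied to t yields <t,t>.
[red [[Lee [idea [old believes]]] introduced]]: <t,t> applied to t yields t.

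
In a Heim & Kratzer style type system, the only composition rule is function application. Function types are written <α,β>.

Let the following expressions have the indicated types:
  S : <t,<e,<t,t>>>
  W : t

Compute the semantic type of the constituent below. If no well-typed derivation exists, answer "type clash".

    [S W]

[S W]: S is <t,<e,<t,t>>>, W is t; result <e,<t,t>>.

<e,<t,t>>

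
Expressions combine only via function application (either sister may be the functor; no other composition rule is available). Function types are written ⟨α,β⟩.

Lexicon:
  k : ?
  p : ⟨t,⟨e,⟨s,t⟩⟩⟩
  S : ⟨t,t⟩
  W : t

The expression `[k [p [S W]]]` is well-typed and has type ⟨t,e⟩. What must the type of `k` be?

At [k [p [S W]]] (required: ⟨t,e⟩): [p [S W]] is ⟨e,⟨s,t⟩⟩, which is not a function with range ⟨t,e⟩; hence k is the functor — type ⟨⟨e,⟨s,t⟩⟩,⟨t,e⟩⟩.

⟨⟨e,⟨s,t⟩⟩,⟨t,e⟩⟩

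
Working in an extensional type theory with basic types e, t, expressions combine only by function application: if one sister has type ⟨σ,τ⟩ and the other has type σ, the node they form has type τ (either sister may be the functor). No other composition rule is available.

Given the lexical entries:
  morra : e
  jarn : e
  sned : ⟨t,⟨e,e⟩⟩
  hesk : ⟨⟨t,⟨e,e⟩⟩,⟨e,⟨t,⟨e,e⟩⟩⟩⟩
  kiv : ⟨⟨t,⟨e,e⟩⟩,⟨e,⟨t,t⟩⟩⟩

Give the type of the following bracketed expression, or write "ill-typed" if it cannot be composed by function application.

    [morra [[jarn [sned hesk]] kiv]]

At [sned hesk], hesk : ⟨⟨t,⟨e,e⟩⟩,⟨e,⟨t,⟨e,e⟩⟩⟩⟩ takes sned : ⟨t,⟨e,e⟩⟩, giving ⟨e,⟨t,⟨e,e⟩⟩⟩.
At [jarn [sned hesk]], [sned hesk] : ⟨e,⟨t,⟨e,e⟩⟩⟩ takes jarn : e, giving ⟨t,⟨e,e⟩⟩.
At [[jarn [sned hesk]] kiv], kiv : ⟨⟨t,⟨e,e⟩⟩,⟨e,⟨t,t⟩⟩⟩ takes [jarn [sned hesk]] : ⟨t,⟨e,e⟩⟩, giving ⟨e,⟨t,t⟩⟩.
At [morra [[jarn [sned hesk]] kiv]], [[jarn [sned hesk]] kiv] : ⟨e,⟨t,t⟩⟩ takes morra : e, giving ⟨t,t⟩.

⟨t,t⟩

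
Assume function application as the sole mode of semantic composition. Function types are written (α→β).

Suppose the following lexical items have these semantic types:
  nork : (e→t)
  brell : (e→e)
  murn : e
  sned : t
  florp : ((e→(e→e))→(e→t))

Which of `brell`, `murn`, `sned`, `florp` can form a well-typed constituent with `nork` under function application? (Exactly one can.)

brell : (e→e) — no; nork wants e, and brell wants e.
murn — combines: nork : (e→t) takes murn : e as argument, giving t.
sned : t — no; nork wants e, and sned wants nothing (atomic).
florp : ((e→(e→e))→(e→t)) — no; nork wants e, and florp wants (e→(e→e)).

murn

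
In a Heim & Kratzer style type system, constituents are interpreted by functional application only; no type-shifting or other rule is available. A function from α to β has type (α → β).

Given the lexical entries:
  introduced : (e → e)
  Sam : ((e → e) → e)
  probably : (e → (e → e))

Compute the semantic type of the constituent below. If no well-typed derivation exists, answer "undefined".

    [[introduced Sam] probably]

(e → e)

[introduced Sam]: ((e → e) → e) applied to (e → e) yields e.
[[introduced Sam] probably]: (e → (e → e)) applied to e yields (e → e).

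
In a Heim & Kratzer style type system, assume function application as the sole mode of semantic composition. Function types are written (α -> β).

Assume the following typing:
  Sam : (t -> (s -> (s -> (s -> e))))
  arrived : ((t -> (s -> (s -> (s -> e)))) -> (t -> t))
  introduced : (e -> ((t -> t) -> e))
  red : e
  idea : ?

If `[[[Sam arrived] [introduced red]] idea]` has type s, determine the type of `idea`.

(e -> s)

At [[[Sam arrived] [introduced red]] idea] (required: s): [[Sam arrived] [introduced red]] is e, which is not a function with range s; hence idea is the functor — type (e -> s).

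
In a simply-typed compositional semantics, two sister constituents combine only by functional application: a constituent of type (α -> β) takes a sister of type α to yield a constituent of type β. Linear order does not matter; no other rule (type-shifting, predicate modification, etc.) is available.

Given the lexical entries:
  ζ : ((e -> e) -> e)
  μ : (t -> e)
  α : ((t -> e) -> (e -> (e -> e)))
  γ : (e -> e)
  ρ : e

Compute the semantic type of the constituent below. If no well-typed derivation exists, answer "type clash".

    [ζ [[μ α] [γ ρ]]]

e

At [μ α], α : ((t -> e) -> (e -> (e -> e))) takes μ : (t -> e), giving (e -> (e -> e)).
At [γ ρ], γ : (e -> e) takes ρ : e, giving e.
At [[μ α] [γ ρ]], [μ α] : (e -> (e -> e)) takes [γ ρ] : e, giving (e -> e).
At [ζ [[μ α] [γ ρ]]], ζ : ((e -> e) -> e) takes [[μ α] [γ ρ]] : (e -> e), giving e.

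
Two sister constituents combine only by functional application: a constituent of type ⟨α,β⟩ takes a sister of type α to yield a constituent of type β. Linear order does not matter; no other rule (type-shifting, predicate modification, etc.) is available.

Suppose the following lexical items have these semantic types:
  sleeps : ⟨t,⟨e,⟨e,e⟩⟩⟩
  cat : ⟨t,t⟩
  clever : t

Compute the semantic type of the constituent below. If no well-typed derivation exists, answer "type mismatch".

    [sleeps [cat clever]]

⟨e,⟨e,e⟩⟩

At [cat clever], cat : ⟨t,t⟩ takes clever : t, giving t.
At [sleeps [cat clever]], sleeps : ⟨t,⟨e,⟨e,e⟩⟩⟩ takes [cat clever] : t, giving ⟨e,⟨e,e⟩⟩.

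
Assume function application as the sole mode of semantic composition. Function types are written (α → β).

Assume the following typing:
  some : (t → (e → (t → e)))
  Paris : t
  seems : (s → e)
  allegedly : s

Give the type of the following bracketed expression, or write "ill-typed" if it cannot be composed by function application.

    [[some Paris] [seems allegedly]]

[some Paris]: functor some : (t → (e → (t → e))), argument Paris : t; result (e → (t → e)).
[seems allegedly]: functor seems : (s → e), argument allegedly : s; result e.
[[some Paris] [seems allegedly]]: functor [some Paris] : (e → (t → e)), argument [seems allegedly] : e; result (t → e).

(t → e)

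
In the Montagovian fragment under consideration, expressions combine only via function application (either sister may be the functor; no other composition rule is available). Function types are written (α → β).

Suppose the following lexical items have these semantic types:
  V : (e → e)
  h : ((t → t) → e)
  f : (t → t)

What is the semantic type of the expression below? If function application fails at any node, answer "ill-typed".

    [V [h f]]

At [h f], h : ((t → t) → e) takes f : (t → t), giving e.
At [V [h f]], V : (e → e) takes [h f] : e, giving e.

e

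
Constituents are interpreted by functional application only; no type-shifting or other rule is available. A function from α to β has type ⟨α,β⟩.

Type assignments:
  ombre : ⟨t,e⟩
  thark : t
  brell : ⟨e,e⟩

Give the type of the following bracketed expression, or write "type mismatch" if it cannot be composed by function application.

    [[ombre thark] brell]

e

At [ombre thark], ombre : ⟨t,e⟩ takes thark : t, giving e.
At [[ombre thark] brell], brell : ⟨e,e⟩ takes [ombre thark] : e, giving e.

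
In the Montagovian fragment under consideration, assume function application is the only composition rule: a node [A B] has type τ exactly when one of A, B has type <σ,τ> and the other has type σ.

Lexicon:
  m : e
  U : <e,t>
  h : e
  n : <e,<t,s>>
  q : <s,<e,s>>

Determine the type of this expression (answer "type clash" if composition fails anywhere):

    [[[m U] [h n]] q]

[m U] — U of type <e,t> combines with m of type e: type t.
[h n] — n of type <e,<t,s>> combines with h of type e: type <t,s>.
[[m U] [h n]] — [h n] of type <t,s> combines with [m U] of type t: type s.
[[[m U] [h n]] q] — q of type <s,<e,s>> combines with [[m U] [h n]] of type s: type <e,s>.

<e,s>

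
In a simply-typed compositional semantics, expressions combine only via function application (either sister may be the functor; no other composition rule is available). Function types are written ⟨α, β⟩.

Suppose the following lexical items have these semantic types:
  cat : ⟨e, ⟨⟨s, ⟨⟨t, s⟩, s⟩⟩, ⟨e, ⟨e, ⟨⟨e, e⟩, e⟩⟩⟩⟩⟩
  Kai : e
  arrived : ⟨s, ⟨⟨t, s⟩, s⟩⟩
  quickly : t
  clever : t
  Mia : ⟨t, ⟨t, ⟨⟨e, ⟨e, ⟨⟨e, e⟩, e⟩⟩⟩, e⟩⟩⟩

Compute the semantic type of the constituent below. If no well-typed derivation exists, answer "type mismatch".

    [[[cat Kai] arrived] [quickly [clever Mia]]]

e

[cat Kai]: functor cat : ⟨e, ⟨⟨s, ⟨⟨t, s⟩, s⟩⟩, ⟨e, ⟨e, ⟨⟨e, e⟩, e⟩⟩⟩⟩⟩, argument Kai : e; result ⟨⟨s, ⟨⟨t, s⟩, s⟩⟩, ⟨e, ⟨e, ⟨⟨e, e⟩, e⟩⟩⟩⟩.
[[cat Kai] arrived]: functor [cat Kai] : ⟨⟨s, ⟨⟨t, s⟩, s⟩⟩, ⟨e, ⟨e, ⟨⟨e, e⟩, e⟩⟩⟩⟩, argument arrived : ⟨s, ⟨⟨t, s⟩, s⟩⟩; result ⟨e, ⟨e, ⟨⟨e, e⟩, e⟩⟩⟩.
[clever Mia]: functor Mia : ⟨t, ⟨t, ⟨⟨e, ⟨e, ⟨⟨e, e⟩, e⟩⟩⟩, e⟩⟩⟩, argument clever : t; result ⟨t, ⟨⟨e, ⟨e, ⟨⟨e, e⟩, e⟩⟩⟩, e⟩⟩.
[quickly [clever Mia]]: functor [clever Mia] : ⟨t, ⟨⟨e, ⟨e, ⟨⟨e, e⟩, e⟩⟩⟩, e⟩⟩, argument quickly : t; result ⟨⟨e, ⟨e, ⟨⟨e, e⟩, e⟩⟩⟩, e⟩.
[[[cat Kai] arrived] [quickly [clever Mia]]]: functor [quickly [clever Mia]] : ⟨⟨e, ⟨e, ⟨⟨e, e⟩, e⟩⟩⟩, e⟩, argument [[cat Kai] arrived] : ⟨e, ⟨e, ⟨⟨e, e⟩, e⟩⟩⟩; result e.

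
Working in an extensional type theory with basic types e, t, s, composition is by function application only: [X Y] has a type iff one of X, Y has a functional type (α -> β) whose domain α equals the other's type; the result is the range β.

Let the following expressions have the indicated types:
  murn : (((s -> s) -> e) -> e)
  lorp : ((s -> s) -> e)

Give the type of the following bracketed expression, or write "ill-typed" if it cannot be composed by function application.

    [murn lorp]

e

[murn lorp]: murn is (((s -> s) -> e) -> e), lorp is ((s -> s) -> e); result e.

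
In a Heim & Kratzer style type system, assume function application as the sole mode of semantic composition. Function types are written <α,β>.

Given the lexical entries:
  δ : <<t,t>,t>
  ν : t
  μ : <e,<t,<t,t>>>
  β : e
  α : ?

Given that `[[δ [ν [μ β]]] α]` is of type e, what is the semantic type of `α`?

<t,e>

For [[δ [ν [μ β]]] α] to have type e with [δ [ν [μ β]]] of type t, α must be the function: α : <t,e>.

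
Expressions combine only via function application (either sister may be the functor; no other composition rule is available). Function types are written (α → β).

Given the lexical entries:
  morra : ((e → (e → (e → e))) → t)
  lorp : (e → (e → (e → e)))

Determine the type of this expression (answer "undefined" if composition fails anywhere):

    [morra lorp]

t

[morra lorp]: functor morra : ((e → (e → (e → e))) → t), argument lorp : (e → (e → (e → e))); result t.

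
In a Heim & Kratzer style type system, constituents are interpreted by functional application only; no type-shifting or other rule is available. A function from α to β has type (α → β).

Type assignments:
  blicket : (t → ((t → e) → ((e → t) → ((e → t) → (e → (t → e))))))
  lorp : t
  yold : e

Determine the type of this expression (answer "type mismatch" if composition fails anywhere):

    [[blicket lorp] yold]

[blicket lorp] — blicket of type (t → ((t → e) → ((e → t) → ((e → t) → (e → (t → e)))))) combines with lorp of type t: type ((t → e) → ((e → t) → ((e → t) → (e → (t → e))))).
At [[blicket lorp] yold]: neither ((t → e) → ((e → t) → ((e → t) → (e → (t → e))))) nor e can take the other as argument; the node is ill-typed.

type mismatch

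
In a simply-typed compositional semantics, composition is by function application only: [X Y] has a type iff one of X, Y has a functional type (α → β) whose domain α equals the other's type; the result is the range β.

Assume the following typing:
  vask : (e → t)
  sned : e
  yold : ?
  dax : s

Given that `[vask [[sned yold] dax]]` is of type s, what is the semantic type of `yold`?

At [vask [[sned yold] dax]] (required: s): vask is (e → t), which is not a function with range s; hence [[sned yold] dax] is the functor — type ((e → t) → s).
At [[sned yold] dax] (required: ((e → t) → s)): dax is s, which is not a function with range ((e → t) → s); hence [sned yold] is the functor — type (s → ((e → t) → s)).
At [sned yold] (required: (s → ((e → t) → s))): sned is e, which is not a function with range (s → ((e → t) → s)); hence yold is the functor — type (e → (s → ((e → t) → s))).

(e → (s → ((e → t) → s)))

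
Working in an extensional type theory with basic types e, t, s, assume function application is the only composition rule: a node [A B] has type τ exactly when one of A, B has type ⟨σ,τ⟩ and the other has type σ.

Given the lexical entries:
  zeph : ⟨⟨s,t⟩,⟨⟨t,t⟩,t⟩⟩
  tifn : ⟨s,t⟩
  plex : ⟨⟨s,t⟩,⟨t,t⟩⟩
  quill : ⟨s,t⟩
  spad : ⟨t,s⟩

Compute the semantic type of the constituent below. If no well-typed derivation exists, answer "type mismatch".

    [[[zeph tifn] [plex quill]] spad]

s

[zeph tifn]: functor zeph : ⟨⟨s,t⟩,⟨⟨t,t⟩,t⟩⟩, argument tifn : ⟨s,t⟩; result ⟨⟨t,t⟩,t⟩.
[plex quill]: functor plex : ⟨⟨s,t⟩,⟨t,t⟩⟩, argument quill : ⟨s,t⟩; result ⟨t,t⟩.
[[zeph tifn] [plex quill]]: functor [zeph tifn] : ⟨⟨t,t⟩,t⟩, argument [plex quill] : ⟨t,t⟩; result t.
[[[zeph tifn] [plex quill]] spad]: functor spad : ⟨t,s⟩, argument [[zeph tifn] [plex quill]] : t; result s.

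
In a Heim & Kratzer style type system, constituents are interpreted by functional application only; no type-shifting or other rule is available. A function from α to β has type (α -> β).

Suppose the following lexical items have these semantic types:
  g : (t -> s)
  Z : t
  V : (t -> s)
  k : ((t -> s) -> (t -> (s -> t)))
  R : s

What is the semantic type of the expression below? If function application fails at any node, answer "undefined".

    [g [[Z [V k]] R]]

s

[V k]: ((t -> s) -> (t -> (s -> t))) applied to (t -> s) yields (t -> (s -> t)).
[Z [V k]]: (t -> (s -> t)) applied to t yields (s -> t).
[[Z [V k]] R]: (s -> t) applied to s yields t.
[g [[Z [V k]] R]]: (t -> s) applied to t yields s.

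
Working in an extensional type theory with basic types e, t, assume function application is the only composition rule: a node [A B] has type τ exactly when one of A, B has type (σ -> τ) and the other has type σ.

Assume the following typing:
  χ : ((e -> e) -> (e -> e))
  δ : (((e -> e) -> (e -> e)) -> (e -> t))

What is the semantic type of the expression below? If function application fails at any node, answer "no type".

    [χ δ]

(e -> t)

[χ δ] — δ of type (((e -> e) -> (e -> e)) -> (e -> t)) combines with χ of type ((e -> e) -> (e -> e)): type (e -> t).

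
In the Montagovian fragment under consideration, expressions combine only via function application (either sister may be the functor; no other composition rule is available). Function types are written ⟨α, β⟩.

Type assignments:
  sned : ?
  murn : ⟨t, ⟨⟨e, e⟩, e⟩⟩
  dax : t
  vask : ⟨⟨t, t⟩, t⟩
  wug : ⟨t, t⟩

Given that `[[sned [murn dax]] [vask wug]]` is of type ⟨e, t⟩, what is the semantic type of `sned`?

⟨⟨⟨e, e⟩, e⟩, ⟨t, ⟨e, t⟩⟩⟩

[[sned [murn dax]] [vask wug]] is required to be ⟨e, t⟩. [vask wug] : t cannot yield ⟨e, t⟩ as functor, so [sned [murn dax]] : ⟨t, ⟨e, t⟩⟩.
[sned [murn dax]] is required to be ⟨t, ⟨e, t⟩⟩. [murn dax] : ⟨⟨e, e⟩, e⟩ cannot yield ⟨t, ⟨e, t⟩⟩ as functor, so sned : ⟨⟨⟨e, e⟩, e⟩, ⟨t, ⟨e, t⟩⟩⟩.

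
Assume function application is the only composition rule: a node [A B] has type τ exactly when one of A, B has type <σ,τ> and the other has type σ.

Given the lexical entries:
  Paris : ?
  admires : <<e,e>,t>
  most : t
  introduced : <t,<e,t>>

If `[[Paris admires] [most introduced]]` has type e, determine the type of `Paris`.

[[Paris admires] [most introduced]] is required to be e. [most introduced] : <e,t> cannot yield e as functor, so [Paris admires] : <<e,t>,e>.
[Paris admires] is required to be <<e,t>,e>. admires : <<e,e>,t> cannot yield <<e,t>,e> as functor, so Paris : <<<e,e>,t>,<<e,t>,e>>.

<<<e,e>,t>,<<e,t>,e>>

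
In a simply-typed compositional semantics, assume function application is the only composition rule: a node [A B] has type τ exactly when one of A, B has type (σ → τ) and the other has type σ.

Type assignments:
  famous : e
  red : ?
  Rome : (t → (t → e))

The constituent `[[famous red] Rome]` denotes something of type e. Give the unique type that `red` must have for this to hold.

For [[famous red] Rome] to have type e with Rome of type (t → (t → e)), [famous red] must be the function: [famous red] : ((t → (t → e)) → e).
For [famous red] to have type ((t → (t → e)) → e) with famous of type e, red must be the function: red : (e → ((t → (t → e)) → e)).

(e → ((t → (t → e)) → e))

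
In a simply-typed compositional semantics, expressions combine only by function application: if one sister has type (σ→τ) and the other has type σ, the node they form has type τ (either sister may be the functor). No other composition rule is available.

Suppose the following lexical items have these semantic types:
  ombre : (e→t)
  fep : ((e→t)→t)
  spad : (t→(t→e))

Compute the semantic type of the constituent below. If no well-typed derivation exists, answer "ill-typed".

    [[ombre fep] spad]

At [ombre fep], fep : ((e→t)→t) takes ombre : (e→t), giving t.
At [[ombre fep] spad], spad : (t→(t→e)) takes [ombre fep] : t, giving (t→e).

(t→e)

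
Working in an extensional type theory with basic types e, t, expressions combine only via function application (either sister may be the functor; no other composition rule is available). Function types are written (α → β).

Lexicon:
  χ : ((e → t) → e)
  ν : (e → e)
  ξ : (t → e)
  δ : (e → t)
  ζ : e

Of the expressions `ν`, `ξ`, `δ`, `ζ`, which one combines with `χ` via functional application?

δ

ν : (e → e) — no; χ wants (e → t), and ν wants e.
ξ : (t → e) — no; χ wants (e → t), and ξ wants t.
δ — combines: χ : ((e → t) → e) takes δ : (e → t) as argument, giving e.
ζ : e — no; χ wants (e → t), and ζ wants nothing (atomic).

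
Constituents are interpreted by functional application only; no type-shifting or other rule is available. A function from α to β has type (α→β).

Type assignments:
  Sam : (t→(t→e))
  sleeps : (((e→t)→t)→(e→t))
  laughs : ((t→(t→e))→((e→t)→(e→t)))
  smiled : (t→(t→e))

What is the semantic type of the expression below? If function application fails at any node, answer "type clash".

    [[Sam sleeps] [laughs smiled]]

type clash

[Sam sleeps]: (t→(t→e)) and (((e→t)→t)→(e→t)) cannot combine by function application — type clash.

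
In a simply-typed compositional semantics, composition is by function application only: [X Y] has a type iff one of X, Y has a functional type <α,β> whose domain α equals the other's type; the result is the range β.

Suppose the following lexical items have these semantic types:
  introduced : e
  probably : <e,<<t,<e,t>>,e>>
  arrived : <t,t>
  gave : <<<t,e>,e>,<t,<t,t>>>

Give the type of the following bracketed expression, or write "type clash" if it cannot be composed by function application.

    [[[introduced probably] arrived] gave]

type clash

At [introduced probably], probably : <e,<<t,<e,t>>,e>> takes introduced : e, giving <<t,<e,t>>,e>.
[[introduced probably] arrived]: <<t,<e,t>>,e> and <t,t> cannot combine by function application — type clash.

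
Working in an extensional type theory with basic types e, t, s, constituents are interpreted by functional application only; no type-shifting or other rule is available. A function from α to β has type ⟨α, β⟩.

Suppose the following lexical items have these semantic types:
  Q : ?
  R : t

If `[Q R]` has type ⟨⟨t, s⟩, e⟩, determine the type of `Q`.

⟨t, ⟨⟨t, s⟩, e⟩⟩

At [Q R] (required: ⟨⟨t, s⟩, e⟩): R is t, which is not a function with range ⟨⟨t, s⟩, e⟩; hence Q is the functor — type ⟨t, ⟨⟨t, s⟩, e⟩⟩.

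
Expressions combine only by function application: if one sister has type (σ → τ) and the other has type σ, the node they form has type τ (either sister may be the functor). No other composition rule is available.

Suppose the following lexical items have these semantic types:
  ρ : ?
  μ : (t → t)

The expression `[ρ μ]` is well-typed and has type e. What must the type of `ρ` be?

((t → t) → e)

[ρ μ] is required to be e. μ : (t → t) cannot yield e as functor, so ρ : ((t → t) → e).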